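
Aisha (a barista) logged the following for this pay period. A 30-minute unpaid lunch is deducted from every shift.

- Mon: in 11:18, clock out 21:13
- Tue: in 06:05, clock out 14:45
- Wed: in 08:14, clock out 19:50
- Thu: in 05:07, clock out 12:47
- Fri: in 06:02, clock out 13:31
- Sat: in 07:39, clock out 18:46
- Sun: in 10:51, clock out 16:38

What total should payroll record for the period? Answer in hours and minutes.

Mon: 11:18–21:13 = 9 h 55 min; less 30 min break → 9 h 25 min
Tue: 06:05–14:45 = 8 h 40 min; less 30 min break → 8 h 10 min
Wed: 08:14–19:50 = 11 h 36 min; less 30 min break → 11 h 6 min
Thu: 05:07–12:47 = 7 h 40 min; less 30 min break → 7 h 10 min
Fri: 06:02–13:31 = 7 h 29 min; less 30 min break → 6 h 59 min
Sat: 07:39–18:46 = 11 h 7 min; less 30 min break → 10 h 37 min
Sun: 10:51–16:38 = 5 h 47 min; less 30 min break → 5 h 17 min
Total: 9 h 25 min + 8 h 10 min + 11 h 6 min + 7 h 10 min + 6 h 59 min + 10 h 37 min + 5 h 17 min = 58 h 44 min.

58 h 44 min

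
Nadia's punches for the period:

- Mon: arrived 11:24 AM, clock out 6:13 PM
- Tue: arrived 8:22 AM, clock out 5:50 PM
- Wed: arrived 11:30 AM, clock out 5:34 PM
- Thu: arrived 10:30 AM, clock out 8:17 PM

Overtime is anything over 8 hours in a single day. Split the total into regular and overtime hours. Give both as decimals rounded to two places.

Regular 28.88 hours, overtime 3.25 hours

Mon: 11:24 AM–6:13 PM = 6 h 49 min
Tue: 8:22 AM–5:50 PM = 9 h 28 min
Wed: 11:30 AM–5:34 PM = 6 h 4 min
Thu: 10:30 AM–8:17 PM = 9 h 47 min
Mon reg 6 h 49 min / OT 0 h 0 min; Tue reg 8 h 0 min / OT 1 h 28 min; Wed reg 6 h 4 min / OT 0 h 0 min; Thu reg 8 h 0 min / OT 1 h 47 min.
Totals: regular 28 h 53 min, overtime 3 h 15 min.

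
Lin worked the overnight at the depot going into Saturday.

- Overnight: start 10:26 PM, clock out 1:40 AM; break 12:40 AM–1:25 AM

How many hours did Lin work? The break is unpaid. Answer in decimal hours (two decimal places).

Overnight: 10:26 PM → midnight = 1 h 34 min; midnight → 1:40 AM = 1 h 40 min; span 3 h 14 min; less 45 min break → 2 h 29 min

2.48 hours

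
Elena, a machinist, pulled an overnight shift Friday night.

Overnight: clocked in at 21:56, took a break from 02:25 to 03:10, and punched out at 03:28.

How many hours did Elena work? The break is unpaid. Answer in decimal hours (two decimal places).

Overnight: 21:56 → midnight = 2 h 4 min; midnight → 03:28 = 3 h 28 min; span 5 h 32 min; less 45 min break → 4 h 47 min

4.78 hours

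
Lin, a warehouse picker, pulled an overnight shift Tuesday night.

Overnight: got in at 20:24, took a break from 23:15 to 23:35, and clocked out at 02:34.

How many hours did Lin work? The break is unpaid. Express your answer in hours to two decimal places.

Overnight: 20:24 → midnight = 3 h 36 min; midnight → 02:34 = 2 h 34 min; span 6 h 10 min; less 20 min break → 5 h 50 min

5.83 hours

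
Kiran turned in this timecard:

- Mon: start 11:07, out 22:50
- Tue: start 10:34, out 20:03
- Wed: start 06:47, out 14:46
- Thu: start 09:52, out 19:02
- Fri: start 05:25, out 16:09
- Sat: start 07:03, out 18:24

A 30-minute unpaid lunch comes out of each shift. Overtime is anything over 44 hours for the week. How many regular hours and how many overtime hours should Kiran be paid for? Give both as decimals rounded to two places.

Regular 44.00 hours, overtime 13.43 hours

Mon: 11:07–22:50 = 11 h 43 min; less 30 min break → 11 h 13 min
Tue: 10:34–20:03 = 9 h 29 min; less 30 min break → 8 h 59 min
Wed: 06:47–14:46 = 7 h 59 min; less 30 min break → 7 h 29 min
Thu: 09:52–19:02 = 9 h 10 min; less 30 min break → 8 h 40 min
Fri: 05:25–16:09 = 10 h 44 min; less 30 min break → 10 h 14 min
Sat: 07:03–18:24 = 11 h 21 min; less 30 min break → 10 h 51 min
Total worked: 57 h 26 min = 57.43 h.
Threshold 44 h → overtime 13 h 26 min, regular 44 h 0 min.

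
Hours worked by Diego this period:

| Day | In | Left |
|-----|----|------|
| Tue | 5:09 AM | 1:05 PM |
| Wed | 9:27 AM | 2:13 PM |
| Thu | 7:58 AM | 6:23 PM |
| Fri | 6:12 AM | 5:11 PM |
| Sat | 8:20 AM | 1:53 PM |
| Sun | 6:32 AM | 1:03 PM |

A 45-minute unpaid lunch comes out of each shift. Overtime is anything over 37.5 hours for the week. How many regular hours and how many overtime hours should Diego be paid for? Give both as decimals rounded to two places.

Regular 37.50 hours, overtime 4.17 hours

Tue: 5:09 AM–1:05 PM = 7 h 56 min; less 45 min break → 7 h 11 min
Wed: 9:27 AM–2:13 PM = 4 h 46 min; less 45 min break → 4 h 1 min
Thu: 7:58 AM–6:23 PM = 10 h 25 min; less 45 min break → 9 h 40 min
Fri: 6:12 AM–5:11 PM = 10 h 59 min; less 45 min break → 10 h 14 min
Sat: 8:20 AM–1:53 PM = 5 h 33 min; less 45 min break → 4 h 48 min
Sun: 6:32 AM–1:03 PM = 6 h 31 min; less 45 min break → 5 h 46 min
Total worked: 41 h 40 min = 41.67 h.
Threshold 37.5 h → overtime 4 h 10 min, regular 37 h 30 min.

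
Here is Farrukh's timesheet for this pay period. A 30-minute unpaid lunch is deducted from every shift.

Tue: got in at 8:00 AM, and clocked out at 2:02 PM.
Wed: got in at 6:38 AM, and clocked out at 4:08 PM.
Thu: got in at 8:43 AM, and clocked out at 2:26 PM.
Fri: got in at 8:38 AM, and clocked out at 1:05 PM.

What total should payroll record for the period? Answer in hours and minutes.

Tue: 8:00 AM–2:02 PM = 6 h 2 min; less 30 min break → 5 h 32 min
Wed: 6:38 AM–4:08 PM = 9 h 30 min; less 30 min break → 9 h 0 min
Thu: 8:43 AM–2:26 PM = 5 h 43 min; less 30 min break → 5 h 13 min
Fri: 8:38 AM–1:05 PM = 4 h 27 min; less 30 min break → 3 h 57 min
Total: 5 h 32 min + 9 h 0 min + 5 h 13 min + 3 h 57 min = 23 h 42 min.

23 h 42 min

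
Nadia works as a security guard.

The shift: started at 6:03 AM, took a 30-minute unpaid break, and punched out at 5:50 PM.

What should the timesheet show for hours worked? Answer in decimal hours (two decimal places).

The shift: 6:03 AM–5:50 PM = 11 h 47 min; less 30 min break → 11 h 17 min

11.28 hours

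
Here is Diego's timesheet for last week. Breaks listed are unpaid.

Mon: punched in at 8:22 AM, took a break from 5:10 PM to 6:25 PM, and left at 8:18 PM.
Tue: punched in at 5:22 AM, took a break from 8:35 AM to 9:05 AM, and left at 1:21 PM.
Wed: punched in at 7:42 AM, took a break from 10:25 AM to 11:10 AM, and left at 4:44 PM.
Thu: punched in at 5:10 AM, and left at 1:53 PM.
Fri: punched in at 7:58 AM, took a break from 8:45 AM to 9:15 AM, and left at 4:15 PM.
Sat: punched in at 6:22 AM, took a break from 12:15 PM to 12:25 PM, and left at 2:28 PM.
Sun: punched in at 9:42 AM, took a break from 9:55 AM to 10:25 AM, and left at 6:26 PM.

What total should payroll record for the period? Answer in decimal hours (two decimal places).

Mon: 8:22 AM–8:18 PM = 11 h 56 min; less 75 min break → 10 h 41 min
Tue: 5:22 AM–1:21 PM = 7 h 59 min; less 30 min break → 7 h 29 min
Wed: 7:42 AM–4:44 PM = 9 h 2 min; less 45 min break → 8 h 17 min
Thu: 5:10 AM–1:53 PM = 8 h 43 min
Fri: 7:58 AM–4:15 PM = 8 h 17 min; less 30 min break → 7 h 47 min
Sat: 6:22 AM–2:28 PM = 8 h 6 min; less 10 min break → 7 h 56 min
Sun: 9:42 AM–6:26 PM = 8 h 44 min; less 30 min break → 8 h 14 min
Total: 10 h 41 min + 7 h 29 min + 8 h 17 min + 8 h 43 min + 7 h 47 min + 7 h 56 min + 8 h 14 min = 59 h 7 min.

59.12 hours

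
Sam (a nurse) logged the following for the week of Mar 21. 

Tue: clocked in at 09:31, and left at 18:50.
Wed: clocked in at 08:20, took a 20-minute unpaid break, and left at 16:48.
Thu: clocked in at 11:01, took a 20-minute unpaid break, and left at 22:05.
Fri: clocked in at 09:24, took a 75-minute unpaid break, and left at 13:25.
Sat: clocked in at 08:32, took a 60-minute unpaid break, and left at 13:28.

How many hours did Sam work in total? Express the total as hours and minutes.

Tue: 09:31–18:50 = 9 h 19 min
Wed: 08:20–16:48 = 8 h 28 min; less 20 min break → 8 h 8 min
Thu: 11:01–22:05 = 11 h 4 min; less 20 min break → 10 h 44 min
Fri: 09:24–13:25 = 4 h 1 min; less 75 min break → 2 h 46 min
Sat: 08:32–13:28 = 4 h 56 min; less 60 min break → 3 h 56 min
Total: 9 h 19 min + 8 h 8 min + 10 h 44 min + 2 h 46 min + 3 h 56 min = 34 h 53 min.

34 h 53 min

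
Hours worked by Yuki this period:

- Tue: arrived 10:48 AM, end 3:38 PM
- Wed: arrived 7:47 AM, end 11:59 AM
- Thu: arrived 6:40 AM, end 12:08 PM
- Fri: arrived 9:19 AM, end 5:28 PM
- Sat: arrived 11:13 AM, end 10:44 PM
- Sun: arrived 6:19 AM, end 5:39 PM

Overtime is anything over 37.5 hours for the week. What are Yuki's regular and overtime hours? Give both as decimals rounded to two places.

Tue: 10:48 AM–3:38 PM = 4 h 50 min
Wed: 7:47 AM–11:59 AM = 4 h 12 min
Thu: 6:40 AM–12:08 PM = 5 h 28 min
Fri: 9:19 AM–5:28 PM = 8 h 9 min
Sat: 11:13 AM–10:44 PM = 11 h 31 min
Sun: 6:19 AM–5:39 PM = 11 h 20 min
Total worked: 45 h 30 min = 45.50 h.
Threshold 37.5 h → overtime 8 h 0 min, regular 37 h 30 min.

Regular 37.50 hours, overtime 8.00 hours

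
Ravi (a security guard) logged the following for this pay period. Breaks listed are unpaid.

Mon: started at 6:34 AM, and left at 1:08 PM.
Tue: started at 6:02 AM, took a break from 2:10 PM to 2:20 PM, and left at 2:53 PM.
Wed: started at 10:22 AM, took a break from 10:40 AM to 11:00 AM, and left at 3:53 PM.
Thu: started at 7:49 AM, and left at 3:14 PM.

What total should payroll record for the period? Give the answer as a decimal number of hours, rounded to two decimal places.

Mon: 6:34 AM–1:08 PM = 6 h 34 min
Tue: 6:02 AM–2:53 PM = 8 h 51 min; less 10 min break → 8 h 41 min
Wed: 10:22 AM–3:53 PM = 5 h 31 min; less 20 min break → 5 h 11 min
Thu: 7:49 AM–3:14 PM = 7 h 25 min
Total: 6 h 34 min + 8 h 41 min + 5 h 11 min + 7 h 25 min = 27 h 51 min.

27.85 hours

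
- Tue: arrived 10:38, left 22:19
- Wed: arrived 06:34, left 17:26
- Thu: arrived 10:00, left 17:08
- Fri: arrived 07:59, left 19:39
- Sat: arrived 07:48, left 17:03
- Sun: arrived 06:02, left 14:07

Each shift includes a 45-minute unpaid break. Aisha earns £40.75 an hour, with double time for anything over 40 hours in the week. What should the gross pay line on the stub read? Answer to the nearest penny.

£2785.94

Tue: 10:38–22:19 = 11 h 41 min; less 45 min break → 10 h 56 min
Wed: 06:34–17:26 = 10 h 52 min; less 45 min break → 10 h 7 min
Thu: 10:00–17:08 = 7 h 8 min; less 45 min break → 6 h 23 min
Fri: 07:59–19:39 = 11 h 40 min; less 45 min break → 10 h 55 min
Sat: 07:48–17:03 = 9 h 15 min; less 45 min break → 8 h 30 min
Sun: 06:02–14:07 = 8 h 5 min; less 45 min break → 7 h 20 min
Total worked: 54 h 11 min = 3251 min.
Regular 40 h 0 min = 2400 min at £40.75/h; overtime 14 h 11 min = 851 min at £81.50/h.
Pay = (2400 × £40.75 + 851 × £81.50) ÷ 60 = £2785.94.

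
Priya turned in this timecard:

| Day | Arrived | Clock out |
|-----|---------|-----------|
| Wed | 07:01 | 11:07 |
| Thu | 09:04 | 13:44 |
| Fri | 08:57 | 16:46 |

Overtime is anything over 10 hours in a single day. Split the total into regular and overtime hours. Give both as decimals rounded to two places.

Wed: 07:01–11:07 = 4 h 6 min
Thu: 09:04–13:44 = 4 h 40 min
Fri: 08:57–16:46 = 7 h 49 min
Wed reg 4 h 6 min / OT 0 h 0 min; Thu reg 4 h 40 min / OT 0 h 0 min; Fri reg 7 h 49 min / OT 0 h 0 min.
Totals: regular 16 h 35 min, overtime 0 h 0 min.

Regular 16.58 hours, overtime 0.00 hours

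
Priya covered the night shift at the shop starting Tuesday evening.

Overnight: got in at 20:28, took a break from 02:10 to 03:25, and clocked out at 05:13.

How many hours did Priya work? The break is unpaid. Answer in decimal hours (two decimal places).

Overnight: 20:28 → midnight = 3 h 32 min; midnight → 05:13 = 5 h 13 min; span 8 h 45 min; less 75 min break → 7 h 30 min

7.50 hours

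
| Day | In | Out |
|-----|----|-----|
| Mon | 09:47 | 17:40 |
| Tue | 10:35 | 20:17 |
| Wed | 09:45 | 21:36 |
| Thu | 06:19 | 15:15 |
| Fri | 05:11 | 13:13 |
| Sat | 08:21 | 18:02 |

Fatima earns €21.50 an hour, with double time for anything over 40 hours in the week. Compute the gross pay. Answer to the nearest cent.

Mon: 09:47–17:40 = 7 h 53 min
Tue: 10:35–20:17 = 9 h 42 min
Wed: 09:45–21:36 = 11 h 51 min
Thu: 06:19–15:15 = 8 h 56 min
Fri: 05:11–13:13 = 8 h 2 min
Sat: 08:21–18:02 = 9 h 41 min
Total worked: 56 h 5 min = 3365 min.
Regular 40 h 0 min = 2400 min at €21.50/h; overtime 16 h 5 min = 965 min at €43.00/h.
Pay = (2400 × €21.50 + 965 × €43.00) ÷ 60 = €1551.58.

€1551.58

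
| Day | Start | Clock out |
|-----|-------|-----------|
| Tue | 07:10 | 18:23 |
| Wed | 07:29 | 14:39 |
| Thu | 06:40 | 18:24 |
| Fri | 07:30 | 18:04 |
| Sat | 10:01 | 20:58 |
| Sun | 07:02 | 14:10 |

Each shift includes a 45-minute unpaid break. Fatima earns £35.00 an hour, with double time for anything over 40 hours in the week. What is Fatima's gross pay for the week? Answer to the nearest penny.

£2398.67

Tue: 07:10–18:23 = 11 h 13 min; less 45 min break → 10 h 28 min
Wed: 07:29–14:39 = 7 h 10 min; less 45 min break → 6 h 25 min
Thu: 06:40–18:24 = 11 h 44 min; less 45 min break → 10 h 59 min
Fri: 07:30–18:04 = 10 h 34 min; less 45 min break → 9 h 49 min
Sat: 10:01–20:58 = 10 h 57 min; less 45 min break → 10 h 12 min
Sun: 07:02–14:10 = 7 h 8 min; less 45 min break → 6 h 23 min
Total worked: 54 h 16 min = 3256 min.
Regular 40 h 0 min = 2400 min at £35.00/h; overtime 14 h 16 min = 856 min at £70.00/h.
Pay = (2400 × £35.00 + 856 × £70.00) ÷ 60 = £2398.67.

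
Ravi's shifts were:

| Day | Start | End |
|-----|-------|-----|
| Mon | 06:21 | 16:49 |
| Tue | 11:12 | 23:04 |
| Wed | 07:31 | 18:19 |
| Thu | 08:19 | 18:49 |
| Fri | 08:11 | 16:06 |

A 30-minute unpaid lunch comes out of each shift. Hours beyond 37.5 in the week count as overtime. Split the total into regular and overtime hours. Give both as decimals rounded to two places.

Regular 37.50 hours, overtime 11.55 hours

Mon: 06:21–16:49 = 10 h 28 min; less 30 min break → 9 h 58 min
Tue: 11:12–23:04 = 11 h 52 min; less 30 min break → 11 h 22 min
Wed: 07:31–18:19 = 10 h 48 min; less 30 min break → 10 h 18 min
Thu: 08:19–18:49 = 10 h 30 min; less 30 min break → 10 h 0 min
Fri: 08:11–16:06 = 7 h 55 min; less 30 min break → 7 h 25 min
Total worked: 49 h 3 min = 49.05 h.
Threshold 37.5 h → overtime 11 h 33 min, regular 37 h 30 min.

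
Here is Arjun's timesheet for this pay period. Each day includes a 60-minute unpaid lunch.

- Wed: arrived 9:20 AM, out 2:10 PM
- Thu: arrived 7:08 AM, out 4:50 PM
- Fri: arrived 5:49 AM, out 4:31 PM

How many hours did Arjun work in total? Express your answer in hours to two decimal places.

Wed: 9:20 AM–2:10 PM = 4 h 50 min; less 60 min break → 3 h 50 min
Thu: 7:08 AM–4:50 PM = 9 h 42 min; less 60 min break → 8 h 42 min
Fri: 5:49 AM–4:31 PM = 10 h 42 min; less 60 min break → 9 h 42 min
Total: 3 h 50 min + 8 h 42 min + 9 h 42 min = 22 h 14 min.

22.23 hours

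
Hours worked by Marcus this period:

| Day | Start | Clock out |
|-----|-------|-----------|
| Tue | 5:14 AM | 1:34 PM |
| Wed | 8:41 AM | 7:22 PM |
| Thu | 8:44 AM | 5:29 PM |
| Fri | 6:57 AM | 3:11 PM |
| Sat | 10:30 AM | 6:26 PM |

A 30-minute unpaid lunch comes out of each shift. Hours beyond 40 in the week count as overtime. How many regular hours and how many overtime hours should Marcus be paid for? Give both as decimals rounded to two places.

Regular 40.00 hours, overtime 1.43 hours

Tue: 5:14 AM–1:34 PM = 8 h 20 min; less 30 min break → 7 h 50 min
Wed: 8:41 AM–7:22 PM = 10 h 41 min; less 30 min break → 10 h 11 min
Thu: 8:44 AM–5:29 PM = 8 h 45 min; less 30 min break → 8 h 15 min
Fri: 6:57 AM–3:11 PM = 8 h 14 min; less 30 min break → 7 h 44 min
Sat: 10:30 AM–6:26 PM = 7 h 56 min; less 30 min break → 7 h 26 min
Total worked: 41 h 26 min = 41.43 h.
Threshold 40 h → overtime 1 h 26 min, regular 40 h 0 min.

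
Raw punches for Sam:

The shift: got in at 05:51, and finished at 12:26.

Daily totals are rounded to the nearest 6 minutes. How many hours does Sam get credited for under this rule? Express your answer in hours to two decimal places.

6.60 hours

The shift: 05:51–12:26 = 6 h 35 min → rounds to 6 h 36 min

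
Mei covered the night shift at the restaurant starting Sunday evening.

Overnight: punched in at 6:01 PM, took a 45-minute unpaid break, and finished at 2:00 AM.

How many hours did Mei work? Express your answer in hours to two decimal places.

7.23 hours

Overnight: 6:01 PM → midnight = 5 h 59 min; midnight → 2:00 AM = 2 h 0 min; span 7 h 59 min; less 45 min break → 7 h 14 min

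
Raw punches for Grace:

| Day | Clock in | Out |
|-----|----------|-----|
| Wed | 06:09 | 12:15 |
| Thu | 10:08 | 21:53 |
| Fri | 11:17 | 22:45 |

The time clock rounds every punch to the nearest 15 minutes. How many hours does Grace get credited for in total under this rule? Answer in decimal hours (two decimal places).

29.25 hours

Wed: in 06:09→06:15, out 12:15→12:15; 6 h 0 min
Thu: in 10:08→10:15, out 21:53→22:00; 11 h 45 min
Fri: in 11:17→11:15, out 22:45→22:45; 11 h 30 min
Total credited: 29 h 15 min.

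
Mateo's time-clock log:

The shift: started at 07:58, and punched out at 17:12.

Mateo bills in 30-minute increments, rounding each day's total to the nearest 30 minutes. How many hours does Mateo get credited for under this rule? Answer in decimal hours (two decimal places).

The shift: 07:58–17:12 = 9 h 14 min → rounds to 9 h 0 min

9.00 hours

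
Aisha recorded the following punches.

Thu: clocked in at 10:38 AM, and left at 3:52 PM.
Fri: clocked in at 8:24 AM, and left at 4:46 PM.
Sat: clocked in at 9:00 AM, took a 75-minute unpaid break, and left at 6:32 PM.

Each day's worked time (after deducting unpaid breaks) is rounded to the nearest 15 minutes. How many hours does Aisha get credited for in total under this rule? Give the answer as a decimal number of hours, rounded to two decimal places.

21.75 hours

Thu: 10:38 AM–3:52 PM = 5 h 14 min → rounds to 5 h 15 min
Fri: 8:24 AM–4:46 PM = 8 h 22 min → rounds to 8 h 15 min
Sat: 9:00 AM–6:32 PM = 9 h 32 min − 75 min = 8 h 17 min → rounds to 8 h 15 min
Total credited: 21 h 45 min.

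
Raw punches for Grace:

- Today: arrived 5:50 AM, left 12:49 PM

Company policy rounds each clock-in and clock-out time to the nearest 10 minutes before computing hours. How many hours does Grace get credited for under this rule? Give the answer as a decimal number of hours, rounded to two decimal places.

7.00 hours

Today: in 5:50 AM→5:50 AM, out 12:49 PM→12:50 PM; 7 h 0 min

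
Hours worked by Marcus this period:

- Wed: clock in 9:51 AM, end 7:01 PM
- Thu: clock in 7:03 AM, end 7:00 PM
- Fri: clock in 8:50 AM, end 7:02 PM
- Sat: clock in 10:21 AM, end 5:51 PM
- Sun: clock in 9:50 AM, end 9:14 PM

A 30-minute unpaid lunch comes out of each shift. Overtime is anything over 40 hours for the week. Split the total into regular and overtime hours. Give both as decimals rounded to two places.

Wed: 9:51 AM–7:01 PM = 9 h 10 min; less 30 min break → 8 h 40 min
Thu: 7:03 AM–7:00 PM = 11 h 57 min; less 30 min break → 11 h 27 min
Fri: 8:50 AM–7:02 PM = 10 h 12 min; less 30 min break → 9 h 42 min
Sat: 10:21 AM–5:51 PM = 7 h 30 min; less 30 min break → 7 h 0 min
Sun: 9:50 AM–9:14 PM = 11 h 24 min; less 30 min break → 10 h 54 min
Total worked: 47 h 43 min = 47.72 h.
Threshold 40 h → overtime 7 h 43 min, regular 40 h 0 min.

Regular 40.00 hours, overtime 7.72 hours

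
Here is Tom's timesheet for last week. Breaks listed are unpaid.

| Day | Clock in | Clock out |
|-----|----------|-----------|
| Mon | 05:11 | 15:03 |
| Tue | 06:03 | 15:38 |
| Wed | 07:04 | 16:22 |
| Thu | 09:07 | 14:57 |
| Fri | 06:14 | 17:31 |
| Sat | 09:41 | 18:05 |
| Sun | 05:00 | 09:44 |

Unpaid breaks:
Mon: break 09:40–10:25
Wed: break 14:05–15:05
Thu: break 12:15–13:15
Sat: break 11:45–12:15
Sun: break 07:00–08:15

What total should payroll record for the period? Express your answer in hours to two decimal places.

54.50 hours

Mon: 05:11–15:03 = 9 h 52 min; less 45 min break → 9 h 7 min
Tue: 06:03–15:38 = 9 h 35 min
Wed: 07:04–16:22 = 9 h 18 min; less 60 min break → 8 h 18 min
Thu: 09:07–14:57 = 5 h 50 min; less 60 min break → 4 h 50 min
Fri: 06:14–17:31 = 11 h 17 min
Sat: 09:41–18:05 = 8 h 24 min; less 30 min break → 7 h 54 min
Sun: 05:00–09:44 = 4 h 44 min; less 75 min break → 3 h 29 min
Total: 9 h 7 min + 9 h 35 min + 8 h 18 min + 4 h 50 min + 11 h 17 min + 7 h 54 min + 3 h 29 min = 54 h 30 min.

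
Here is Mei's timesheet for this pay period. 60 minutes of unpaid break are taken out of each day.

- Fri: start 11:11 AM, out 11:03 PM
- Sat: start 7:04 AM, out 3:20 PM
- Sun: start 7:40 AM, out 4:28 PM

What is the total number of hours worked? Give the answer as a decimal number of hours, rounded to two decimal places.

Fri: 11:11 AM–11:03 PM = 11 h 52 min; less 60 min break → 10 h 52 min
Sat: 7:04 AM–3:20 PM = 8 h 16 min; less 60 min break → 7 h 16 min
Sun: 7:40 AM–4:28 PM = 8 h 48 min; less 60 min break → 7 h 48 min
Total: 10 h 52 min + 7 h 16 min + 7 h 48 min = 25 h 56 min.

25.93 hours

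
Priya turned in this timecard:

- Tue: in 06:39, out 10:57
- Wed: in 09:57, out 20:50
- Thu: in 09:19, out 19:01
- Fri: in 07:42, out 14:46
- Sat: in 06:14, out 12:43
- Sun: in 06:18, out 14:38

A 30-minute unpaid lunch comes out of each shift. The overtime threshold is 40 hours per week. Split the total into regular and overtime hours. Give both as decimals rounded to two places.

Tue: 06:39–10:57 = 4 h 18 min; less 30 min break → 3 h 48 min
Wed: 09:57–20:50 = 10 h 53 min; less 30 min break → 10 h 23 min
Thu: 09:19–19:01 = 9 h 42 min; less 30 min break → 9 h 12 min
Fri: 07:42–14:46 = 7 h 4 min; less 30 min break → 6 h 34 min
Sat: 06:14–12:43 = 6 h 29 min; less 30 min break → 5 h 59 min
Sun: 06:18–14:38 = 8 h 20 min; less 30 min break → 7 h 50 min
Total worked: 43 h 46 min = 43.77 h.
Threshold 40 h → overtime 3 h 46 min, regular 40 h 0 min.

Regular 40.00 hours, overtime 3.77 hours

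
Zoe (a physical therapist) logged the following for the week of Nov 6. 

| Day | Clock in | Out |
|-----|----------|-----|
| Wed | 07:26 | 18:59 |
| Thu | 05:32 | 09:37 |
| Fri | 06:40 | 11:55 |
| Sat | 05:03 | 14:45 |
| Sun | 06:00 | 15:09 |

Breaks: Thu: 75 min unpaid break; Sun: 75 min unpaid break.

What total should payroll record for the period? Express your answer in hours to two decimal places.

Wed: 07:26–18:59 = 11 h 33 min
Thu: 05:32–09:37 = 4 h 5 min; less 75 min break → 2 h 50 min
Fri: 06:40–11:55 = 5 h 15 min
Sat: 05:03–14:45 = 9 h 42 min
Sun: 06:00–15:09 = 9 h 9 min; less 75 min break → 7 h 54 min
Total: 11 h 33 min + 2 h 50 min + 5 h 15 min + 9 h 42 min + 7 h 54 min = 37 h 14 min.

37.23 hours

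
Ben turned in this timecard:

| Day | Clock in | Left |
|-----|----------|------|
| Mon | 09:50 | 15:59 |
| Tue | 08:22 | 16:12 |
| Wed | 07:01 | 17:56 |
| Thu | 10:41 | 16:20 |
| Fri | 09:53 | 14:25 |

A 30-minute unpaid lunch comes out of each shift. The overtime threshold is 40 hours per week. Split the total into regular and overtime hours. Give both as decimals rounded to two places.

Mon: 09:50–15:59 = 6 h 9 min; less 30 min break → 5 h 39 min
Tue: 08:22–16:12 = 7 h 50 min; less 30 min break → 7 h 20 min
Wed: 07:01–17:56 = 10 h 55 min; less 30 min break → 10 h 25 min
Thu: 10:41–16:20 = 5 h 39 min; less 30 min break → 5 h 9 min
Fri: 09:53–14:25 = 4 h 32 min; less 30 min break → 4 h 2 min
Total worked: 32 h 35 min = 32.58 h.
Threshold 40 h → overtime 0 h 0 min, regular 32 h 35 min.

Regular 32.58 hours, overtime 0.00 hours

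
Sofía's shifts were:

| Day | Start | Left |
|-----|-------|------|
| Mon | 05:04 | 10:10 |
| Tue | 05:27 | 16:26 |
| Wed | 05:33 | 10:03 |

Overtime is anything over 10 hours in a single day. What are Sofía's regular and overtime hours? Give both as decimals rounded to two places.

Mon: 05:04–10:10 = 5 h 6 min
Tue: 05:27–16:26 = 10 h 59 min
Wed: 05:33–10:03 = 4 h 30 min
Mon reg 5 h 6 min / OT 0 h 0 min; Tue reg 10 h 0 min / OT 0 h 59 min; Wed reg 4 h 30 min / OT 0 h 0 min.
Totals: regular 19 h 36 min, overtime 0 h 59 min.

Regular 19.60 hours, overtime 0.98 hours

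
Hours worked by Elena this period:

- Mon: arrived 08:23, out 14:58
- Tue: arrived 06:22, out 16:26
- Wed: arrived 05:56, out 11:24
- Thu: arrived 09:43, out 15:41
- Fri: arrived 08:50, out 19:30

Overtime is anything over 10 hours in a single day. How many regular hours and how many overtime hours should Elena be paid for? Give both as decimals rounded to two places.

Mon: 08:23–14:58 = 6 h 35 min
Tue: 06:22–16:26 = 10 h 4 min
Wed: 05:56–11:24 = 5 h 28 min
Thu: 09:43–15:41 = 5 h 58 min
Fri: 08:50–19:30 = 10 h 40 min
Mon reg 6 h 35 min / OT 0 h 0 min; Tue reg 10 h 0 min / OT 0 h 4 min; Wed reg 5 h 28 min / OT 0 h 0 min; Thu reg 5 h 58 min / OT 0 h 0 min; Fri reg 10 h 0 min / OT 0 h 40 min.
Totals: regular 38 h 1 min, overtime 0 h 44 min.

Regular 38.02 hours, overtime 0.73 hours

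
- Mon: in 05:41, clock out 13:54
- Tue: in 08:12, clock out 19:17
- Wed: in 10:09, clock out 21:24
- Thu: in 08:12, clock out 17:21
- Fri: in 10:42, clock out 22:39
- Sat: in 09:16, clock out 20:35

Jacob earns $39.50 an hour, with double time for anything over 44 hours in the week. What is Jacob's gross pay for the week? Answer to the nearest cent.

$3236.37

Mon: 05:41–13:54 = 8 h 13 min
Tue: 08:12–19:17 = 11 h 5 min
Wed: 10:09–21:24 = 11 h 15 min
Thu: 08:12–17:21 = 9 h 9 min
Fri: 10:42–22:39 = 11 h 57 min
Sat: 09:16–20:35 = 11 h 19 min
Total worked: 62 h 58 min = 3778 min.
Regular 44 h 0 min = 2640 min at $39.50/h; overtime 18 h 58 min = 1138 min at $79.00/h.
Pay = (2640 × $39.50 + 1138 × $79.00) ÷ 60 = $3236.37.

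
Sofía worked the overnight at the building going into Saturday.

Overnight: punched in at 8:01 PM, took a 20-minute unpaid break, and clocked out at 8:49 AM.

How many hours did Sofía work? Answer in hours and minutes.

12 h 28 min

Overnight: 8:01 PM → midnight = 3 h 59 min; midnight → 8:49 AM = 8 h 49 min; span 12 h 48 min; less 20 min break → 12 h 28 min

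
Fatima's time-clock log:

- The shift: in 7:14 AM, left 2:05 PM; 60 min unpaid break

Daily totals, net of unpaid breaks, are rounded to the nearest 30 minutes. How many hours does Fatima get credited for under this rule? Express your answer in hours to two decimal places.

6.00 hours

The shift: 7:14 AM–2:05 PM = 6 h 51 min − 60 min = 5 h 51 min → rounds to 6 h 0 min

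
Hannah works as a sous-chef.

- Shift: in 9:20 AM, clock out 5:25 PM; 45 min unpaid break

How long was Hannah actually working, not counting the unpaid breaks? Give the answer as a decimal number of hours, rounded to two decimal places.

7.33 hours

Shift: 9:20 AM–5:25 PM = 8 h 5 min; less 45 min break → 7 h 20 min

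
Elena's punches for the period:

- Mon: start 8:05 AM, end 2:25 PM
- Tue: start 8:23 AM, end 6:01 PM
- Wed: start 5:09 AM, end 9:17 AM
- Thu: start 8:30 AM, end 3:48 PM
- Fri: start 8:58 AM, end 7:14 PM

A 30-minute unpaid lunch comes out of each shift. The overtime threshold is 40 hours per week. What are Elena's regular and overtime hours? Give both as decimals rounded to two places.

Regular 35.17 hours, overtime 0.00 hours

Mon: 8:05 AM–2:25 PM = 6 h 20 min; less 30 min break → 5 h 50 min
Tue: 8:23 AM–6:01 PM = 9 h 38 min; less 30 min break → 9 h 8 min
Wed: 5:09 AM–9:17 AM = 4 h 8 min; less 30 min break → 3 h 38 min
Thu: 8:30 AM–3:48 PM = 7 h 18 min; less 30 min break → 6 h 48 min
Fri: 8:58 AM–7:14 PM = 10 h 16 min; less 30 min break → 9 h 46 min
Total worked: 35 h 10 min = 35.17 h.
Threshold 40 h → overtime 0 h 0 min, regular 35 h 10 min.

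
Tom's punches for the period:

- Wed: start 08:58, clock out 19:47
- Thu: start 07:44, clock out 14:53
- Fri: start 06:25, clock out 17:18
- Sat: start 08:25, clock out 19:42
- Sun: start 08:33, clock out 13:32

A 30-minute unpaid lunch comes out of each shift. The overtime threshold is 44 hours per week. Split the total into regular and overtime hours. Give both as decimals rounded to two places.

Wed: 08:58–19:47 = 10 h 49 min; less 30 min break → 10 h 19 min
Thu: 07:44–14:53 = 7 h 9 min; less 30 min break → 6 h 39 min
Fri: 06:25–17:18 = 10 h 53 min; less 30 min break → 10 h 23 min
Sat: 08:25–19:42 = 11 h 17 min; less 30 min break → 10 h 47 min
Sun: 08:33–13:32 = 4 h 59 min; less 30 min break → 4 h 29 min
Total worked: 42 h 37 min = 42.62 h.
Threshold 44 h → overtime 0 h 0 min, regular 42 h 37 min.

Regular 42.62 hours, overtime 0.00 hours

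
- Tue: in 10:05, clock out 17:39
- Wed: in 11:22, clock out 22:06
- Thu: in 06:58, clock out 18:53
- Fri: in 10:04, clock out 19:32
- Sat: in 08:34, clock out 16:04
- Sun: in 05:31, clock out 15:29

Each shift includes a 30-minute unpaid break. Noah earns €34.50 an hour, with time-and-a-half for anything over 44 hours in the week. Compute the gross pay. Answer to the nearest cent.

€2043.26

Tue: 10:05–17:39 = 7 h 34 min; less 30 min break → 7 h 4 min
Wed: 11:22–22:06 = 10 h 44 min; less 30 min break → 10 h 14 min
Thu: 06:58–18:53 = 11 h 55 min; less 30 min break → 11 h 25 min
Fri: 10:04–19:32 = 9 h 28 min; less 30 min break → 8 h 58 min
Sat: 08:34–16:04 = 7 h 30 min; less 30 min break → 7 h 0 min
Sun: 05:31–15:29 = 9 h 58 min; less 30 min break → 9 h 28 min
Total worked: 54 h 9 min = 3249 min.
Regular 44 h 0 min = 2640 min at €34.50/h; overtime 10 h 9 min = 609 min at €51.75/h.
Pay = (2640 × €34.50 + 609 × €51.75) ÷ 60 = €2043.26.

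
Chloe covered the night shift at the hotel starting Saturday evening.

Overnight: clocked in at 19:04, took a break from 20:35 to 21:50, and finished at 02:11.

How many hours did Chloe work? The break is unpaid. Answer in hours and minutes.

5 h 52 min

Overnight: 19:04 → midnight = 4 h 56 min; midnight → 02:11 = 2 h 11 min; span 7 h 7 min; less 75 min break → 5 h 52 min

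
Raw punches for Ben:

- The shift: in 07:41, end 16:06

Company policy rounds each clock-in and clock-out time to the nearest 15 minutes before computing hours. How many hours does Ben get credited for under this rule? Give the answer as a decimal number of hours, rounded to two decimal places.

8.25 hours

The shift: in 07:41→07:45, out 16:06→16:00; 8 h 15 min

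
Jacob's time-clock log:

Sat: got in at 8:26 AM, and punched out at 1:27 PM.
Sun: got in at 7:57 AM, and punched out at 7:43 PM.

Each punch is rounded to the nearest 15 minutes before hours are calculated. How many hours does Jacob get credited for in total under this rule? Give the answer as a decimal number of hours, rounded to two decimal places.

16.75 hours

Sat: in 8:26 AM→8:30 AM, out 1:27 PM→1:30 PM; 5 h 0 min
Sun: in 7:57 AM→8:00 AM, out 7:43 PM→7:45 PM; 11 h 45 min
Total credited: 16 h 45 min.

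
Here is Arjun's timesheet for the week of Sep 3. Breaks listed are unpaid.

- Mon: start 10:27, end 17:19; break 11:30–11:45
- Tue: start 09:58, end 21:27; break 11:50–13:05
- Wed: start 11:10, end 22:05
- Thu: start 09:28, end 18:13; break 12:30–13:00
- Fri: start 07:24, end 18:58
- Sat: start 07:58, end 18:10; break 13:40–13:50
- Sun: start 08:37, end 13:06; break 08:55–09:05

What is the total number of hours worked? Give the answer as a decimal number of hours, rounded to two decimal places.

Mon: 10:27–17:19 = 6 h 52 min; less 15 min break → 6 h 37 min
Tue: 09:58–21:27 = 11 h 29 min; less 75 min break → 10 h 14 min
Wed: 11:10–22:05 = 10 h 55 min
Thu: 09:28–18:13 = 8 h 45 min; less 30 min break → 8 h 15 min
Fri: 07:24–18:58 = 11 h 34 min
Sat: 07:58–18:10 = 10 h 12 min; less 10 min break → 10 h 2 min
Sun: 08:37–13:06 = 4 h 29 min; less 10 min break → 4 h 19 min
Total: 6 h 37 min + 10 h 14 min + 10 h 55 min + 8 h 15 min + 11 h 34 min + 10 h 2 min + 4 h 19 min = 61 h 56 min.

61.93 hours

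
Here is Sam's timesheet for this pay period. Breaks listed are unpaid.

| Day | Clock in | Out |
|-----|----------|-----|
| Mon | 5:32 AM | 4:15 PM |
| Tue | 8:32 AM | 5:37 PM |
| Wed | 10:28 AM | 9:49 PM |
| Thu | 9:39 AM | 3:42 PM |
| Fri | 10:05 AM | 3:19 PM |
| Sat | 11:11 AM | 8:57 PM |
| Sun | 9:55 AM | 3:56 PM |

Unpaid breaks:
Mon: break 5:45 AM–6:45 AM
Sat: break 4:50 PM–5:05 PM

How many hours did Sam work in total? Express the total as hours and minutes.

56 h 58 min

Mon: 5:32 AM–4:15 PM = 10 h 43 min; less 60 min break → 9 h 43 min
Tue: 8:32 AM–5:37 PM = 9 h 5 min
Wed: 10:28 AM–9:49 PM = 11 h 21 min
Thu: 9:39 AM–3:42 PM = 6 h 3 min
Fri: 10:05 AM–3:19 PM = 5 h 14 min
Sat: 11:11 AM–8:57 PM = 9 h 46 min; less 15 min break → 9 h 31 min
Sun: 9:55 AM–3:56 PM = 6 h 1 min
Total: 9 h 43 min + 9 h 5 min + 11 h 21 min + 6 h 3 min + 5 h 14 min + 9 h 31 min + 6 h 1 min = 56 h 58 min.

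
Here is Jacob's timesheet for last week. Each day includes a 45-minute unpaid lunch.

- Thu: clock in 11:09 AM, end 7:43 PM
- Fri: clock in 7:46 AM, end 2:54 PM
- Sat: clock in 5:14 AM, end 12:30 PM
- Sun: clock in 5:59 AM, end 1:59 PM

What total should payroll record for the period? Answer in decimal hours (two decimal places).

Thu: 11:09 AM–7:43 PM = 8 h 34 min; less 45 min break → 7 h 49 min
Fri: 7:46 AM–2:54 PM = 7 h 8 min; less 45 min break → 6 h 23 min
Sat: 5:14 AM–12:30 PM = 7 h 16 min; less 45 min break → 6 h 31 min
Sun: 5:59 AM–1:59 PM = 8 h 0 min; less 45 min break → 7 h 15 min
Total: 7 h 49 min + 6 h 23 min + 6 h 31 min + 7 h 15 min = 27 h 58 min.

27.97 hours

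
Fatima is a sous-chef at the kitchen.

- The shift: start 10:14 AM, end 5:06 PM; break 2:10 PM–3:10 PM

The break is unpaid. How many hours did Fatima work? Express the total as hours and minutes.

The shift: 10:14 AM–5:06 PM = 6 h 52 min; less 60 min break → 5 h 52 min

5 h 52 min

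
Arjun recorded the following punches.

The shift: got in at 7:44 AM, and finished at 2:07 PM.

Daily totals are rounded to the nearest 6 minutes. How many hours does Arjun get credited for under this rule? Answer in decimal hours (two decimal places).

6.40 hours

The shift: 7:44 AM–2:07 PM = 6 h 23 min → rounds to 6 h 24 min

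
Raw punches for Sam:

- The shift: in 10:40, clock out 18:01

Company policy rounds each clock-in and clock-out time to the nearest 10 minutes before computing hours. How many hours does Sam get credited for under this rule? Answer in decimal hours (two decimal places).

7.33 hours

The shift: in 10:40→10:40, out 18:01→18:00; 7 h 20 min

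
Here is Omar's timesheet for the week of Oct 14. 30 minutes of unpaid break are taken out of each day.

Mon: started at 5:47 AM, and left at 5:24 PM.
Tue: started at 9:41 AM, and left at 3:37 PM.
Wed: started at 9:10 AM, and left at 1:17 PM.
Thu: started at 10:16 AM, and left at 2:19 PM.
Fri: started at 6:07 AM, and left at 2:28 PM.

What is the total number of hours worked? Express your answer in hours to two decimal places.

Mon: 5:47 AM–5:24 PM = 11 h 37 min; less 30 min break → 11 h 7 min
Tue: 9:41 AM–3:37 PM = 5 h 56 min; less 30 min break → 5 h 26 min
Wed: 9:10 AM–1:17 PM = 4 h 7 min; less 30 min break → 3 h 37 min
Thu: 10:16 AM–2:19 PM = 4 h 3 min; less 30 min break → 3 h 33 min
Fri: 6:07 AM–2:28 PM = 8 h 21 min; less 30 min break → 7 h 51 min
Total: 11 h 7 min + 5 h 26 min + 3 h 37 min + 3 h 33 min + 7 h 51 min = 31 h 34 min.

31.57 hours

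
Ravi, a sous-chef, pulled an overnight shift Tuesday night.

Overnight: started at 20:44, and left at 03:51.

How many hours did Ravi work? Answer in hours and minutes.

Overnight: 20:44 → midnight = 3 h 16 min; midnight → 03:51 = 3 h 51 min; span 7 h 7 min

7 h 7 min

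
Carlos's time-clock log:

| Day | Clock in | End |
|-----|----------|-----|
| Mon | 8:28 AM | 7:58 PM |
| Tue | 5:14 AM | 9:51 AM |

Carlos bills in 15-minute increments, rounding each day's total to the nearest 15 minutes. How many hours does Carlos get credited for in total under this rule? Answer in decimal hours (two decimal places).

16.00 hours

Mon: 8:28 AM–7:58 PM = 11 h 30 min → rounds to 11 h 30 min
Tue: 5:14 AM–9:51 AM = 4 h 37 min → rounds to 4 h 30 min
Total credited: 16 h 0 min.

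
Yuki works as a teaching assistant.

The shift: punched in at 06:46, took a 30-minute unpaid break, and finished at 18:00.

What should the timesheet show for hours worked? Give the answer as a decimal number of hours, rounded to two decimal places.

10.73 hours

The shift: 06:46–18:00 = 11 h 14 min; less 30 min break → 10 h 44 min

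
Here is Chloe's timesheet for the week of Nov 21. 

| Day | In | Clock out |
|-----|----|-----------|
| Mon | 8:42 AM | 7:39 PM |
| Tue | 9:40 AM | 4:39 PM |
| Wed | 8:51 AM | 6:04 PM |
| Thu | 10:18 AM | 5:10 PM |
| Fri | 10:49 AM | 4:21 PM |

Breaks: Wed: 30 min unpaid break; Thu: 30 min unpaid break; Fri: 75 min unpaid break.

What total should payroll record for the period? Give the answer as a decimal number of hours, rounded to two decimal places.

Mon: 8:42 AM–7:39 PM = 10 h 57 min
Tue: 9:40 AM–4:39 PM = 6 h 59 min
Wed: 8:51 AM–6:04 PM = 9 h 13 min; less 30 min break → 8 h 43 min
Thu: 10:18 AM–5:10 PM = 6 h 52 min; less 30 min break → 6 h 22 min
Fri: 10:49 AM–4:21 PM = 5 h 32 min; less 75 min break → 4 h 17 min
Total: 10 h 57 min + 6 h 59 min + 8 h 43 min + 6 h 22 min + 4 h 17 min = 37 h 18 min.

37.30 hours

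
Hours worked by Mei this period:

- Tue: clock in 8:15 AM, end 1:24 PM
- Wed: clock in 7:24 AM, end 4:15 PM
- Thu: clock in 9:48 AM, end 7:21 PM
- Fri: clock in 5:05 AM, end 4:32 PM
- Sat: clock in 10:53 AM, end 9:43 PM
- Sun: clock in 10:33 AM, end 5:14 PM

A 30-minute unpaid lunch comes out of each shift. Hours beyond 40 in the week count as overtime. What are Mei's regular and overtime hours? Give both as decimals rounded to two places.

Regular 40.00 hours, overtime 9.52 hours

Tue: 8:15 AM–1:24 PM = 5 h 9 min; less 30 min break → 4 h 39 min
Wed: 7:24 AM–4:15 PM = 8 h 51 min; less 30 min break → 8 h 21 min
Thu: 9:48 AM–7:21 PM = 9 h 33 min; less 30 min break → 9 h 3 min
Fri: 5:05 AM–4:32 PM = 11 h 27 min; less 30 min break → 10 h 57 min
Sat: 10:53 AM–9:43 PM = 10 h 50 min; less 30 min break → 10 h 20 min
Sun: 10:33 AM–5:14 PM = 6 h 41 min; less 30 min break → 6 h 11 min
Total worked: 49 h 31 min = 49.52 h.
Threshold 40 h → overtime 9 h 31 min, regular 40 h 0 min.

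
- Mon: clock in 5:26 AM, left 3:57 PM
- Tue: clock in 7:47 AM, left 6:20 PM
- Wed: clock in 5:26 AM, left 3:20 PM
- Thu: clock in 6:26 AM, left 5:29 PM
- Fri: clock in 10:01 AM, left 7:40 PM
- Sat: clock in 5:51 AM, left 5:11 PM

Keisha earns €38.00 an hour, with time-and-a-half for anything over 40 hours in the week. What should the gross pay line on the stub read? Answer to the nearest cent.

€2831.00

Mon: 5:26 AM–3:57 PM = 10 h 31 min
Tue: 7:47 AM–6:20 PM = 10 h 33 min
Wed: 5:26 AM–3:20 PM = 9 h 54 min
Thu: 6:26 AM–5:29 PM = 11 h 3 min
Fri: 10:01 AM–7:40 PM = 9 h 39 min
Sat: 5:51 AM–5:11 PM = 11 h 20 min
Total worked: 63 h 0 min = 3780 min.
Regular 40 h 0 min = 2400 min at €38.00/h; overtime 23 h 0 min = 1380 min at €57.00/h.
Pay = (2400 × €38.00 + 1380 × €57.00) ÷ 60 = €2831.00.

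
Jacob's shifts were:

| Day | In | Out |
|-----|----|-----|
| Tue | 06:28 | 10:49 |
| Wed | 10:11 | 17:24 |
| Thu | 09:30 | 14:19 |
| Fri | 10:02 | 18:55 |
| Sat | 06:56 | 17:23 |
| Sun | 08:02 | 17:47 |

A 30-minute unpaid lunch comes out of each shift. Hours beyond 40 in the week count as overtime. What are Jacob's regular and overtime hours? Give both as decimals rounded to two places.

Regular 40.00 hours, overtime 2.47 hours

Tue: 06:28–10:49 = 4 h 21 min; less 30 min break → 3 h 51 min
Wed: 10:11–17:24 = 7 h 13 min; less 30 min break → 6 h 43 min
Thu: 09:30–14:19 = 4 h 49 min; less 30 min break → 4 h 19 min
Fri: 10:02–18:55 = 8 h 53 min; less 30 min break → 8 h 23 min
Sat: 06:56–17:23 = 10 h 27 min; less 30 min break → 9 h 57 min
Sun: 08:02–17:47 = 9 h 45 min; less 30 min break → 9 h 15 min
Total worked: 42 h 28 min = 42.47 h.
Threshold 40 h → overtime 2 h 28 min, regular 40 h 0 min.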